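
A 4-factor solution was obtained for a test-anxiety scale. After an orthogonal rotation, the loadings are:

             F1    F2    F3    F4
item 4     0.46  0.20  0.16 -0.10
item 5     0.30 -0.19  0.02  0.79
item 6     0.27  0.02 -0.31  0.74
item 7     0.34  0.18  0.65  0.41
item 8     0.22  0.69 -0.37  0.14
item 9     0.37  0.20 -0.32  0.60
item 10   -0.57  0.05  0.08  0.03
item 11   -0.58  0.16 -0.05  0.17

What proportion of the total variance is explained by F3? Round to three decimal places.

0.099

SS loadings for F3 = 0.16² + 0.02² + (-0.31)² + 0.65² + (-0.37)² + (-0.32)² + 0.08² + (-0.05)² = 0.7928
Proportion of variance = 0.7928 / 8 = 0.0991.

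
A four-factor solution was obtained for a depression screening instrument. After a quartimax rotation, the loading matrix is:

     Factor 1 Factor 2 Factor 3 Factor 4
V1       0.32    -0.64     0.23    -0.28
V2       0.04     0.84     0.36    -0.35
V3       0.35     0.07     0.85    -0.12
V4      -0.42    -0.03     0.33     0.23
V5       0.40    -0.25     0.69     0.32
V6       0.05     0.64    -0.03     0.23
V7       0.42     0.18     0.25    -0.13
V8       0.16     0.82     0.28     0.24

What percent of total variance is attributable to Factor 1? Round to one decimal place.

SS loadings for Factor 1 = 0.32² + 0.04² + 0.35² + (-0.42)² + 0.40² + 0.05² + 0.42² + 0.16² = 0.7674
With 8 standardized items, total variance = 8. Proportion = 0.7674/8 = 0.0959 → 9.59%.

9.6%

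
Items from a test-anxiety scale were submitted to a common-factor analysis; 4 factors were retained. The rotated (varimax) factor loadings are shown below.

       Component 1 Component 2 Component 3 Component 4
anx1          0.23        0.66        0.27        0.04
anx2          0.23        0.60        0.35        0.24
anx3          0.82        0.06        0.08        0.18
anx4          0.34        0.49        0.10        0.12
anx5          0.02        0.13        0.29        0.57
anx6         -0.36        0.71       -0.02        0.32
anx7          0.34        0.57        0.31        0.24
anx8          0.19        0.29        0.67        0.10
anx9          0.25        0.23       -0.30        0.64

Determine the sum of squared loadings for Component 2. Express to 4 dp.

2.0222

SS loadings for Component 2 = 0.66² + 0.60² + 0.06² + 0.49² + 0.13² + 0.71² + 0.57² + 0.29² + 0.23² = 0.4356 + 0.3600 + 0.0036 + 0.2401 + 0.0169 + 0.5041 + 0.3249 + 0.0841 + 0.0529 = 2.0222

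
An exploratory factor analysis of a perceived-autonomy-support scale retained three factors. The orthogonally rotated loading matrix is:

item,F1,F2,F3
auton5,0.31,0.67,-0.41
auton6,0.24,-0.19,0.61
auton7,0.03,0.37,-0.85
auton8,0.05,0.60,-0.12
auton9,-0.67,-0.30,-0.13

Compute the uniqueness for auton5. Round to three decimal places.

0.287

h² = 0.31² + 0.67² + (-0.41)² = 0.0961 + 0.4489 + 0.1681 = 0.7131
Uniqueness u² = 1 − h² = 1 − 0.7131 = 0.2869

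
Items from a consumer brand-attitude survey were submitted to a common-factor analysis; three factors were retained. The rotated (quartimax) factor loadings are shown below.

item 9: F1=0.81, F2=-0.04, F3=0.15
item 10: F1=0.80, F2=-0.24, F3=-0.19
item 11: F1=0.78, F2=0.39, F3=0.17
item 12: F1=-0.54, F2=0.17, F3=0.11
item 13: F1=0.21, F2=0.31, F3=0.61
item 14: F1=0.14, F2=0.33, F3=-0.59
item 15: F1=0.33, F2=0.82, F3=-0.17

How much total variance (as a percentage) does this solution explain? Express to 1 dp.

61.9%

SS loadings by factor: 2.3687, 1.1176, 0.8487; total = 4.3350.
Total variance with 7 standardized items is 7, so the solution explains 4.3350/7 = 0.6193 = 61.93%.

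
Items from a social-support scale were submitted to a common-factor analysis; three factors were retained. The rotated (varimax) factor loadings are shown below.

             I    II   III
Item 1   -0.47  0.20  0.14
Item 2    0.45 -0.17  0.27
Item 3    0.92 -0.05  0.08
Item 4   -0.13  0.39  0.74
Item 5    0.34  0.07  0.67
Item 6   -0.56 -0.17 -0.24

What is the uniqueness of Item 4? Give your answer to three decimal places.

h² = (-0.13)² + 0.39² + 0.74² = 0.0169 + 0.1521 + 0.5476 = 0.7166
Uniqueness u² = 1 − h² = 1 − 0.7166 = 0.2834

0.283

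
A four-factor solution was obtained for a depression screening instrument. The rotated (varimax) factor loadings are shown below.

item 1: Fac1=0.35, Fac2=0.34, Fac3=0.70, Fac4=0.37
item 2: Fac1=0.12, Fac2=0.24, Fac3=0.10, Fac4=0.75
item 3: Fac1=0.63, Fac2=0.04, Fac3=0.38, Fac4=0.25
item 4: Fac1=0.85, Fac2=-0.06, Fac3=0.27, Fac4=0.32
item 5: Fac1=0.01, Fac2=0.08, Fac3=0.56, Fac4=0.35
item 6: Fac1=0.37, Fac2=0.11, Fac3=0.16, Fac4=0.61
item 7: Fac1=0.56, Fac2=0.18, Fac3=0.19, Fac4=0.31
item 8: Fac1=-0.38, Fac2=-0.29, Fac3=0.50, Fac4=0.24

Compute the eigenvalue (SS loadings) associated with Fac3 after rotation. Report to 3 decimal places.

1.343

SS loadings for Fac3 = 0.70² + 0.10² + 0.38² + 0.27² + 0.56² + 0.16² + 0.19² + 0.50² = 0.4900 + 0.0100 + 0.1444 + 0.0729 + 0.3136 + 0.0256 + 0.0361 + 0.2500 = 1.3426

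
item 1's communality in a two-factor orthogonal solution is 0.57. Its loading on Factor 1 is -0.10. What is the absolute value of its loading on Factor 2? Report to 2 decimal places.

0.75

Under orthogonal rotation h² = Σλ², so λ_Factor 2² = h² − (0.0100) = 0.57 − 0.0100 = 0.5600.
|λ| = √0.5600 = 0.7483.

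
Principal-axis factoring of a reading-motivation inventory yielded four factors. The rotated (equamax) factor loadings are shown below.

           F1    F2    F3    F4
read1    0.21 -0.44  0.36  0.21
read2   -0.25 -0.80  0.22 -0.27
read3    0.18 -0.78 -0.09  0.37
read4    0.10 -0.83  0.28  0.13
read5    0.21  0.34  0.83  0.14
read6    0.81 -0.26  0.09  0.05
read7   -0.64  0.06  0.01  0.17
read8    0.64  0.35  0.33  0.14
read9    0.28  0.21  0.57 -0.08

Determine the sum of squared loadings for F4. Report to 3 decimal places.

SS loadings for F4 = 0.21² + (-0.27)² + 0.37² + 0.13² + 0.14² + 0.05² + 0.17² + 0.14² + (-0.08)² = 0.0441 + 0.0729 + 0.1369 + 0.0169 + 0.0196 + 0.0025 + 0.0289 + 0.0196 + 0.0064 = 0.3478

0.348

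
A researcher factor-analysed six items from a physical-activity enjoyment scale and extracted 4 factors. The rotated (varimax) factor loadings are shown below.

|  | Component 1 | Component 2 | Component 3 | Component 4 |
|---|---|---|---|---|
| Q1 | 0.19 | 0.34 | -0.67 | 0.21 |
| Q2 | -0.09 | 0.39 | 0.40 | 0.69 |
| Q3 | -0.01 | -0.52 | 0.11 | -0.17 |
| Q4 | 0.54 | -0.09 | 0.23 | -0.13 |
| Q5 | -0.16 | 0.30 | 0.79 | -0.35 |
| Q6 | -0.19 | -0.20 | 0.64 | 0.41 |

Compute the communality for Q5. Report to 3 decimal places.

0.862

h² = (-0.16)² + 0.30² + 0.79² + (-0.35)² = 0.0256 + 0.0900 + 0.6241 + 0.1225 = 0.8622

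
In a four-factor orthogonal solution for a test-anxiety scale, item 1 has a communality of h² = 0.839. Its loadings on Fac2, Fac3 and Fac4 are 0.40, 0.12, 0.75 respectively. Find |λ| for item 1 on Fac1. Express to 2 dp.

Under orthogonal rotation h² = Σλ², so λ_Fac1² = h² − (0.7369) = 0.839 − 0.7369 = 0.1021.
|λ| = √0.1021 = 0.3195.

0.32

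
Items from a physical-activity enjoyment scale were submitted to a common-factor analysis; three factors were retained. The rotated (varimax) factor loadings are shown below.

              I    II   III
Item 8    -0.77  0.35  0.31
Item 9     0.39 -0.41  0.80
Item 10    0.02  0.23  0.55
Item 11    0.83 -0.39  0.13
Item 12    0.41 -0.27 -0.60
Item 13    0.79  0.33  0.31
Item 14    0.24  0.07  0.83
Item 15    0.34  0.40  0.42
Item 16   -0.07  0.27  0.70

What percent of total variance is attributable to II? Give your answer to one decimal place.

10.2%

SS loadings for II = 0.35² + (-0.41)² + 0.23² + (-0.39)² + (-0.27)² + 0.33² + 0.07² + 0.40² + 0.27² = 0.9152
With 9 standardized items, total variance = 9. Proportion = 0.9152/9 = 0.1017 → 10.17%.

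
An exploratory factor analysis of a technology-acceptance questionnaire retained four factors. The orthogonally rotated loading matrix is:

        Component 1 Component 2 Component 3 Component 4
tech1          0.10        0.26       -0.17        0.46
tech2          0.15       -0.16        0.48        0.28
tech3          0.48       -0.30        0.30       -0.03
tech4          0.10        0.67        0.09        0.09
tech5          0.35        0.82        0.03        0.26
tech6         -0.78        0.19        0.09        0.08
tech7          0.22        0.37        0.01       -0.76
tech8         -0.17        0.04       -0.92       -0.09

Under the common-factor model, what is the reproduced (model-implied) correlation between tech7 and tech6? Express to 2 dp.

-0.16

r̂ = Σ λ_i·λ_j across factors = (0.22)(-0.78) + (0.37)(0.19) + (0.01)(0.09) + (-0.76)(0.08)
  = -0.1716 +0.0703 +0.0009 -0.0608 = -0.1612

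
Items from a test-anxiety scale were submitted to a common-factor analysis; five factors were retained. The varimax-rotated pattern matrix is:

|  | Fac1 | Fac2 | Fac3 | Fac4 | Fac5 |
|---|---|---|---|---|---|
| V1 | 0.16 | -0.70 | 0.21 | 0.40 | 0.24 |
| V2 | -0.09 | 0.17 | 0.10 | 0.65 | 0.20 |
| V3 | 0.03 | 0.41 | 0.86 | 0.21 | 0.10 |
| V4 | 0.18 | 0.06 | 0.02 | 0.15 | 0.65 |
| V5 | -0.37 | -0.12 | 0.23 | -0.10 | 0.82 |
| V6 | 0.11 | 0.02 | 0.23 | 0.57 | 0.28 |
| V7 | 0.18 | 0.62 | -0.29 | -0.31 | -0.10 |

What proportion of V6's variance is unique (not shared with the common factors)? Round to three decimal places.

0.531

h² = 0.11² + 0.02² + 0.23² + 0.57² + 0.28² = 0.0121 + 0.0004 + 0.0529 + 0.3249 + 0.0784 = 0.4687
Uniqueness u² = 1 − h² = 1 − 0.4687 = 0.5313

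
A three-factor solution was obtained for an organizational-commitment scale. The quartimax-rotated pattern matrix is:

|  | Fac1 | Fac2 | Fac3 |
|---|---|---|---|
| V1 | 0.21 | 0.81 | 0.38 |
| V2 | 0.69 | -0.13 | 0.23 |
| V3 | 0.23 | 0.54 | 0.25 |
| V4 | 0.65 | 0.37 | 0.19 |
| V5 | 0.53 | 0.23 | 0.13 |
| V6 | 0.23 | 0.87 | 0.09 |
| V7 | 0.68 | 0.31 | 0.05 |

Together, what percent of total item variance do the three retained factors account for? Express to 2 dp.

Communalities: 0.8446, 0.5459, 0.4070, 0.5955, 0.3507, 0.8179, 0.5610; Σh² = 4.1226.
Total variance with 7 standardized items is 7, so the solution explains 4.1226/7 = 0.5889 = 58.89%.

58.89%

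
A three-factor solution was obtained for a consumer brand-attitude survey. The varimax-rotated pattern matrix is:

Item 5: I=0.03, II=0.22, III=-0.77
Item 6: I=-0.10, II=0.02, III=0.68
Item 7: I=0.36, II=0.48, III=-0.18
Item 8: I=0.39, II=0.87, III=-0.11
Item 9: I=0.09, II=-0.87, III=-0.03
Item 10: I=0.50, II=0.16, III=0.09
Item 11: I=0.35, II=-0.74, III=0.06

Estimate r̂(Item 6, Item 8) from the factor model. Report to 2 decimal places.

r̂ = Σ λ_i·λ_j across factors = (-0.10)(0.39) + (0.02)(0.87) + (0.68)(-0.11)
  = -0.0390 +0.0174 -0.0748 = -0.0964

-0.10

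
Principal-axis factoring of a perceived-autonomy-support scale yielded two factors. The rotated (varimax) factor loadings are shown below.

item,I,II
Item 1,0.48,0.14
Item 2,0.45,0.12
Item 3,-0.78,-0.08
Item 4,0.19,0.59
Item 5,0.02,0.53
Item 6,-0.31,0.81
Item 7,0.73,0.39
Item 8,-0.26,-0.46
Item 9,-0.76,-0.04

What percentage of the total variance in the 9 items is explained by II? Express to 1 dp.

18.8%

SS loadings for II = 0.14² + 0.12² + (-0.08)² + 0.59² + 0.53² + 0.81² + 0.39² + (-0.46)² + (-0.04)² = 1.6908
With 9 standardized items, total variance = 9. Proportion = 1.6908/9 = 0.1879 → 18.79%.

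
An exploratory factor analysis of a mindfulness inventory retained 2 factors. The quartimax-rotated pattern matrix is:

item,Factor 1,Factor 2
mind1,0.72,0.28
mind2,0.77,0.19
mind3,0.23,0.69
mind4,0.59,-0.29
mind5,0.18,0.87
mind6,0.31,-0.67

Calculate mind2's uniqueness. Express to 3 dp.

h² = 0.77² + 0.19² = 0.5929 + 0.0361 = 0.6290
Uniqueness u² = 1 − h² = 1 − 0.6290 = 0.3710

0.371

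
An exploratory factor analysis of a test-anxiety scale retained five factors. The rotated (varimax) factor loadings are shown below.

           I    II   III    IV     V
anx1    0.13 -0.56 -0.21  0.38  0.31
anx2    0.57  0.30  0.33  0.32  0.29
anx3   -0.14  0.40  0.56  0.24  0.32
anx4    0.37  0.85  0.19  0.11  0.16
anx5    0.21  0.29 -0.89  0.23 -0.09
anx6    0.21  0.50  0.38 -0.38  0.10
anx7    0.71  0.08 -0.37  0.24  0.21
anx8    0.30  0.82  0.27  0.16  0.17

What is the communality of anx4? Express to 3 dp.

0.933

h² = 0.37² + 0.85² + 0.19² + 0.11² + 0.16² = 0.1369 + 0.7225 + 0.0361 + 0.0121 + 0.0256 = 0.9332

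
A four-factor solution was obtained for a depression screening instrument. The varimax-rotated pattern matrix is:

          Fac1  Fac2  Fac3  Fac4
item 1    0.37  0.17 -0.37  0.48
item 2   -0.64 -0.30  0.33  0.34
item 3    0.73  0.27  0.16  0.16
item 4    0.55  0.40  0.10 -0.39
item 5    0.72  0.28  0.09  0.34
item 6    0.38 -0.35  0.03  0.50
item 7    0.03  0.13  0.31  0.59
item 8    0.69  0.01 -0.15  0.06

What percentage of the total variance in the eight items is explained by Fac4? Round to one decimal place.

15.5%

SS loadings for Fac4 = 0.48² + 0.34² + 0.16² + (-0.39)² + 0.34² + 0.50² + 0.59² + 0.06² = 1.2410
With 8 standardized items, total variance = 8. Proportion = 1.2410/8 = 0.1551 → 15.51%.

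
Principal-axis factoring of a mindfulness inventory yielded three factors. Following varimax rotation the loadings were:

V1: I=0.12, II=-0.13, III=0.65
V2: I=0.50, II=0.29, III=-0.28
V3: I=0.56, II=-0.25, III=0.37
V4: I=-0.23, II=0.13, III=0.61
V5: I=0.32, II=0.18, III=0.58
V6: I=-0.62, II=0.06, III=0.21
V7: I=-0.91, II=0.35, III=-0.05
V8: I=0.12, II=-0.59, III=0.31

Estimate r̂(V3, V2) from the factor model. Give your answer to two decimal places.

r̂ = Σ λ_i·λ_j across factors = (0.56)(0.50) + (-0.25)(0.29) + (0.37)(-0.28)
  = +0.2800 -0.0725 -0.1036 = 0.1039

0.10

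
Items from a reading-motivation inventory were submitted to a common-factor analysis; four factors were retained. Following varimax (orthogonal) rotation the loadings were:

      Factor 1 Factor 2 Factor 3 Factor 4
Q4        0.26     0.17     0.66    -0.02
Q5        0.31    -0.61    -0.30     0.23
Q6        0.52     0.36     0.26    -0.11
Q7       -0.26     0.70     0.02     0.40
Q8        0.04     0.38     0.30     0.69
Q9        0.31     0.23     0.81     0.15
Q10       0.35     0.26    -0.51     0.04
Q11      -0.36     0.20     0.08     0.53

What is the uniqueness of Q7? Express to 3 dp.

0.282

h² = (-0.26)² + 0.70² + 0.02² + 0.40² = 0.0676 + 0.4900 + 0.0004 + 0.1600 = 0.7180
Uniqueness u² = 1 − h² = 1 − 0.7180 = 0.2820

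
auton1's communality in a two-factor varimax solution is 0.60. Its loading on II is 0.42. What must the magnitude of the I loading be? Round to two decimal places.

Under orthogonal rotation h² = Σλ², so λ_I² = h² − (0.1764) = 0.60 − 0.1764 = 0.4236.
|λ| = √0.4236 = 0.6508.

0.65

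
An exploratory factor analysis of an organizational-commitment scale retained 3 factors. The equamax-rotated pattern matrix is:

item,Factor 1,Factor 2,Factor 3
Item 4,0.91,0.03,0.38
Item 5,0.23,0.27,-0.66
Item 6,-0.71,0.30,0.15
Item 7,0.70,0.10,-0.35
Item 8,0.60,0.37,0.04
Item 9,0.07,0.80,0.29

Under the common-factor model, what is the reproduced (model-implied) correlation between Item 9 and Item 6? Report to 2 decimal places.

0.23

r̂ = Σ λ_i·λ_j across factors = (0.07)(-0.71) + (0.80)(0.30) + (0.29)(0.15)
  = -0.0497 +0.2400 +0.0435 = 0.2338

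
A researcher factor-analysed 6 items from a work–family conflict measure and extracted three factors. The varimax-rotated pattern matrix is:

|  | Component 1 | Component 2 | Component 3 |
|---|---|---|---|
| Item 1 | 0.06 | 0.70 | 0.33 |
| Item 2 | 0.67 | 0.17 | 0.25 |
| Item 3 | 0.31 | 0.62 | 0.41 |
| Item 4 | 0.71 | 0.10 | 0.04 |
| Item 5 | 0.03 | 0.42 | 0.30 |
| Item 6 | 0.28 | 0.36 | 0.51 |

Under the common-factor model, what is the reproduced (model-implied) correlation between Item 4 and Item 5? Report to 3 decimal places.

r̂ = Σ λ_i·λ_j across factors = (0.71)(0.03) + (0.10)(0.42) + (0.04)(0.30)
  = +0.0213 +0.0420 +0.0120 = 0.0753

0.075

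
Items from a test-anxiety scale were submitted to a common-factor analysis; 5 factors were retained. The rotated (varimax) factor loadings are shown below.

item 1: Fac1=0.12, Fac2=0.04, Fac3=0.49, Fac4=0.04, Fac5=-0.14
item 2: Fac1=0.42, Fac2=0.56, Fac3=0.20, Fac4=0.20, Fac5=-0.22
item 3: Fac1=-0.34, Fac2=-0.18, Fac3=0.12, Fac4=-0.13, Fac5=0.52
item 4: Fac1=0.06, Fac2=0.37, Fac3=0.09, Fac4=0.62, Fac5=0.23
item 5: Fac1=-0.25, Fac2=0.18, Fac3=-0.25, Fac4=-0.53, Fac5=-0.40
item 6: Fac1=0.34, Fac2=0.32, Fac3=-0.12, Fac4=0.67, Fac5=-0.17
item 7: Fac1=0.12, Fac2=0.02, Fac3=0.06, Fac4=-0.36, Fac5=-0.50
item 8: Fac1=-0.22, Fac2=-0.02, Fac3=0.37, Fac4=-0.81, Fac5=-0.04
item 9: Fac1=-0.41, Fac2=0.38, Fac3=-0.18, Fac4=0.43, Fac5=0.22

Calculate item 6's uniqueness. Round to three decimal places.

0.290

h² = 0.34² + 0.32² + (-0.12)² + 0.67² + (-0.17)² = 0.1156 + 0.1024 + 0.0144 + 0.4489 + 0.0289 = 0.7102
Uniqueness u² = 1 − h² = 1 − 0.7102 = 0.2898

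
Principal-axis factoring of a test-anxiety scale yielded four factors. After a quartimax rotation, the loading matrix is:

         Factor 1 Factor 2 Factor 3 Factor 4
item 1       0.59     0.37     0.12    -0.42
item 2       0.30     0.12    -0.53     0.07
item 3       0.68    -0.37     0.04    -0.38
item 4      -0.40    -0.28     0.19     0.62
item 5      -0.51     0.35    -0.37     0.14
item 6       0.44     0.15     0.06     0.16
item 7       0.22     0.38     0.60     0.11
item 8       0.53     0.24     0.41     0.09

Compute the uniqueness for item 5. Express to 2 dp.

0.46

h² = (-0.51)² + 0.35² + (-0.37)² + 0.14² = 0.2601 + 0.1225 + 0.1369 + 0.0196 = 0.5391
Uniqueness u² = 1 − h² = 1 − 0.5391 = 0.4609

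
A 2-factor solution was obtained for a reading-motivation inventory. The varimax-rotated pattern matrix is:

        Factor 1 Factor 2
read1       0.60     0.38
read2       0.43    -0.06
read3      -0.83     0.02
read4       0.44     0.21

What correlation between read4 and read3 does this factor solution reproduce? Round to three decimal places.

-0.361

r̂ = Σ λ_i·λ_j across factors = (0.44)(-0.83) + (0.21)(0.02)
  = -0.3652 +0.0042 = -0.3610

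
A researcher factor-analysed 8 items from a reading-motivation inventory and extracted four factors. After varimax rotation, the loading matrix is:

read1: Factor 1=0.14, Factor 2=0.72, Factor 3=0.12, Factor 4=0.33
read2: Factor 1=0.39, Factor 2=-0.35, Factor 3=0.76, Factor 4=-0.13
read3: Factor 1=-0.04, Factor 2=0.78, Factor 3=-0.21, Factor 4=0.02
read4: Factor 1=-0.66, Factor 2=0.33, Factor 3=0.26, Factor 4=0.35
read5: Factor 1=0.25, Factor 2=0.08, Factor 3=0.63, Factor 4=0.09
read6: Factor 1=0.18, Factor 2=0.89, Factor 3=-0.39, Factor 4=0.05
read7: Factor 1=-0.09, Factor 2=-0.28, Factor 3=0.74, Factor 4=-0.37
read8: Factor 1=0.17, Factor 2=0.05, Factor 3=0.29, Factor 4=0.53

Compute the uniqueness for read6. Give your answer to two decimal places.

0.02

h² = 0.18² + 0.89² + (-0.39)² + 0.05² = 0.0324 + 0.7921 + 0.1521 + 0.0025 = 0.9791
Uniqueness u² = 1 − h² = 1 − 0.9791 = 0.0209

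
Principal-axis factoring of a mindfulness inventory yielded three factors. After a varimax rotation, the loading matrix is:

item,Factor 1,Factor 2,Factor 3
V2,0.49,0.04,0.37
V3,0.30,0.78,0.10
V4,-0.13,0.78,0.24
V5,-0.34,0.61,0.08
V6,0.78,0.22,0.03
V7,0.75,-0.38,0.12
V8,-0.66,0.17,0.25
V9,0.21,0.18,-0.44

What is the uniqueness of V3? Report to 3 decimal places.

0.292

h² = 0.30² + 0.78² + 0.10² = 0.0900 + 0.6084 + 0.0100 = 0.7084
Uniqueness u² = 1 − h² = 1 − 0.7084 = 0.2916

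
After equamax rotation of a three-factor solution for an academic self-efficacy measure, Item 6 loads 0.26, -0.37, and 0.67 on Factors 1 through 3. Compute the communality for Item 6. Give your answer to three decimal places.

h² = 0.26² + (-0.37)² + 0.67² = 0.0676 + 0.1369 + 0.4489 = 0.6534

0.653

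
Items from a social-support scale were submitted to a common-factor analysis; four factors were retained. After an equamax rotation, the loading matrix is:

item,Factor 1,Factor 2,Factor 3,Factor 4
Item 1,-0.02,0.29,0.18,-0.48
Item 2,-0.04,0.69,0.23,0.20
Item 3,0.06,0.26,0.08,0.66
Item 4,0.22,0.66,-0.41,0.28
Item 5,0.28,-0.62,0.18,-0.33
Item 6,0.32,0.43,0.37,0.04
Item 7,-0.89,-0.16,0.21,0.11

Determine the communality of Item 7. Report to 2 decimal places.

h² = (-0.89)² + (-0.16)² + 0.21² + 0.11² = 0.7921 + 0.0256 + 0.0441 + 0.0121 = 0.8739

0.87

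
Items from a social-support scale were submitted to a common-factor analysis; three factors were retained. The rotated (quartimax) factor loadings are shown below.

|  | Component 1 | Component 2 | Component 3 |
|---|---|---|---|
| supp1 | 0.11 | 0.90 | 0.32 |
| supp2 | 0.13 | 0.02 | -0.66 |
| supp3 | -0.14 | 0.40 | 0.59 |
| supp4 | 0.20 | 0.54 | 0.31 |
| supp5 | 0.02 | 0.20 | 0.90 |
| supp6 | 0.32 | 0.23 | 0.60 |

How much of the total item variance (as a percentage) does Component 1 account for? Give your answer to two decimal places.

3.19%

SS loadings for Component 1 = 0.11² + 0.13² + (-0.14)² + 0.20² + 0.02² + 0.32² = 0.1914
With 6 standardized items, total variance = 6. Proportion = 0.1914/6 = 0.0319 → 3.19%.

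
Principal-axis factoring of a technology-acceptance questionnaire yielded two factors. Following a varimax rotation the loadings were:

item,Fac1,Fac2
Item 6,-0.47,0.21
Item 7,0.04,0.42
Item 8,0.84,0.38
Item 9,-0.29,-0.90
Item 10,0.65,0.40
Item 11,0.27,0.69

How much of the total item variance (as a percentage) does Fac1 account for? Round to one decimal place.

25.1%

SS loadings for Fac1 = (-0.47)² + 0.04² + 0.84² + (-0.29)² + 0.65² + 0.27² = 1.5076
With 6 standardized items, total variance = 6. Proportion = 1.5076/6 = 0.2513 → 25.13%.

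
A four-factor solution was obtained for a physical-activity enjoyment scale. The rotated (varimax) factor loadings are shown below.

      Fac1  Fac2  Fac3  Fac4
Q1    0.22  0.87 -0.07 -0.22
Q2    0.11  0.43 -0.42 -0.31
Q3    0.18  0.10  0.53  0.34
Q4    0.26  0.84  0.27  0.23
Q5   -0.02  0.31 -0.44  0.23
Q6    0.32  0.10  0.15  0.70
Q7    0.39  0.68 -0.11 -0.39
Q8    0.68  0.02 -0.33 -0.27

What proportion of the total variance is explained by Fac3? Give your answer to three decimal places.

SS loadings for Fac3 = (-0.07)² + (-0.42)² + 0.53² + 0.27² + (-0.44)² + 0.15² + (-0.11)² + (-0.33)² = 0.8722
Proportion of variance = 0.8722 / 8 = 0.1090.

0.109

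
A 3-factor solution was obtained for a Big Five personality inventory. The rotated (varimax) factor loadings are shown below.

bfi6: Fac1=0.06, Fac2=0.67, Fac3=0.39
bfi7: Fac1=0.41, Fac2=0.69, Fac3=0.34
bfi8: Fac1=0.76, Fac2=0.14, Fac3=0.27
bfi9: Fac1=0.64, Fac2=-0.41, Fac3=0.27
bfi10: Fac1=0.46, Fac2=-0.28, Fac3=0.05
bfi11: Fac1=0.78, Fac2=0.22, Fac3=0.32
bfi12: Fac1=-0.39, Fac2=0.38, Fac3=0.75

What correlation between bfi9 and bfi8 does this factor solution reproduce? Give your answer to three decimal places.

r̂ = Σ λ_i·λ_j across factors = (0.64)(0.76) + (-0.41)(0.14) + (0.27)(0.27)
  = +0.4864 -0.0574 +0.0729 = 0.5019

0.502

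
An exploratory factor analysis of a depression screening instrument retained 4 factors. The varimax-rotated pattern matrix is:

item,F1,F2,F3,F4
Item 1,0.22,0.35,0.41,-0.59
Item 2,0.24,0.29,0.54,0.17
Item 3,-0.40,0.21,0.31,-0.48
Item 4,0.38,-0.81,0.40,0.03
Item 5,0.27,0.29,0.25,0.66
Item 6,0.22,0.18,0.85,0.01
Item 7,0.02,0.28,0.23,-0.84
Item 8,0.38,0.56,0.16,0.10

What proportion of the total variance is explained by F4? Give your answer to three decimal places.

0.220

SS loadings for F4 = (-0.59)² + 0.17² + (-0.48)² + 0.03² + 0.66² + 0.01² + (-0.84)² + 0.10² = 1.7596
Proportion of variance = 1.7596 / 8 = 0.2199.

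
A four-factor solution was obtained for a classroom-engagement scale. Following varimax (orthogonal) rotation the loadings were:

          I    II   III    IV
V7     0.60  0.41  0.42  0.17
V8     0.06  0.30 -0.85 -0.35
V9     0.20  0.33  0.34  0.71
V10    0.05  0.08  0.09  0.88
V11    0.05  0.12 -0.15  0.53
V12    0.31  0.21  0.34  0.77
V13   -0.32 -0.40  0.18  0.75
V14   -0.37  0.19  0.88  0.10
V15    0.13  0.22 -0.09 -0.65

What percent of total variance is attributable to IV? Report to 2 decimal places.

SS loadings for IV = 0.17² + (-0.35)² + 0.71² + 0.88² + 0.53² + 0.77² + 0.75² + 0.10² + (-0.65)² = 3.2987
With 9 standardized items, total variance = 9. Proportion = 3.2987/9 = 0.3665 → 36.65%.

36.65%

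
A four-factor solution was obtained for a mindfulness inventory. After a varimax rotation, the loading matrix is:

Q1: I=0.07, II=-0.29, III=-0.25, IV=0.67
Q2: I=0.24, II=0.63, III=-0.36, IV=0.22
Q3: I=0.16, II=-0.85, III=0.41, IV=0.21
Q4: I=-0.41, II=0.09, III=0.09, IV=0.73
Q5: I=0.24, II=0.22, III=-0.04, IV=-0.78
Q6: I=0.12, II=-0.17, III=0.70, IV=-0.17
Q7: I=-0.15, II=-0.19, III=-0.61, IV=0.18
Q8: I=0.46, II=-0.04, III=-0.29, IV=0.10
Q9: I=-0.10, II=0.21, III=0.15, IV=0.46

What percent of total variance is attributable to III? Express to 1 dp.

SS loadings for III = (-0.25)² + (-0.36)² + 0.41² + 0.09² + (-0.04)² + 0.70² + (-0.61)² + (-0.29)² + 0.15² = 1.3386
With 9 standardized items, total variance = 9. Proportion = 1.3386/9 = 0.1487 → 14.87%.

14.9%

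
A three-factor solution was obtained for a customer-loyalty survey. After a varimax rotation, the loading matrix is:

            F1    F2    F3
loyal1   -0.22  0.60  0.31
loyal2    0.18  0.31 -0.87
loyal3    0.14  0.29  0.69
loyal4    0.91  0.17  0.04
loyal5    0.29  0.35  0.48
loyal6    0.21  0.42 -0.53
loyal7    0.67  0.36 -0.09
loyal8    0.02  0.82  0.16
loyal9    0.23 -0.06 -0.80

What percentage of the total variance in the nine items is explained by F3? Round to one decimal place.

28.0%

SS loadings for F3 = 0.31² + (-0.87)² + 0.69² + 0.04² + 0.48² + (-0.53)² + (-0.09)² + 0.16² + (-0.80)² = 2.5157
With 9 standardized items, total variance = 9. Proportion = 2.5157/9 = 0.2795 → 27.95%.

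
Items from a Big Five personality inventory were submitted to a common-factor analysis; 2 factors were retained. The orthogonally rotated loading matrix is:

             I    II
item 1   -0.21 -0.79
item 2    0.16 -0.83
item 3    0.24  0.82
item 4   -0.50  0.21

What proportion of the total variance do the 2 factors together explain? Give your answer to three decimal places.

0.602

Communalities: 0.6682, 0.7145, 0.7300, 0.2941; Σh² = 2.4068.
Total variance with 4 standardized items is 4, so the solution explains 2.4068/4 = 0.6017.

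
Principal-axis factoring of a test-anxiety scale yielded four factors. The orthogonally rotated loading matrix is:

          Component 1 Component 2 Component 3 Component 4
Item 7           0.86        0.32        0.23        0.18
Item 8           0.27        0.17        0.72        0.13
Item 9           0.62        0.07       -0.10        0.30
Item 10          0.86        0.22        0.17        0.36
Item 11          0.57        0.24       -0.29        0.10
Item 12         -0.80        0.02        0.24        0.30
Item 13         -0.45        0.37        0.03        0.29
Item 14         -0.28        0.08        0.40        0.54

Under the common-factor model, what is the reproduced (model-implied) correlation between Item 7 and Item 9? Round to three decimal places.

r̂ = Σ λ_i·λ_j across factors = (0.86)(0.62) + (0.32)(0.07) + (0.23)(-0.10) + (0.18)(0.30)
  = +0.5332 +0.0224 -0.0230 +0.0540 = 0.5866

0.587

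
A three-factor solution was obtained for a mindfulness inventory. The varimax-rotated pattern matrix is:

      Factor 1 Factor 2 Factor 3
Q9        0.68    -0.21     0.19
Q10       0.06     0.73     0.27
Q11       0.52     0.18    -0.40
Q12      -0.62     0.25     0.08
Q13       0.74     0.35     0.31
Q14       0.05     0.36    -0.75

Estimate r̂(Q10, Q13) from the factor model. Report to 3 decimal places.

0.384

r̂ = Σ λ_i·λ_j across factors = (0.06)(0.74) + (0.73)(0.35) + (0.27)(0.31)
  = +0.0444 +0.2555 +0.0837 = 0.3836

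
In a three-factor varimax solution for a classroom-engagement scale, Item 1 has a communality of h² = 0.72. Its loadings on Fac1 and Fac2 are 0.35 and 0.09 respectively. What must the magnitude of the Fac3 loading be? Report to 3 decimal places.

Under orthogonal rotation h² = Σλ², so λ_Fac3² = h² − (0.1306) = 0.72 − 0.1306 = 0.5894.
|λ| = √0.5894 = 0.7677.

0.768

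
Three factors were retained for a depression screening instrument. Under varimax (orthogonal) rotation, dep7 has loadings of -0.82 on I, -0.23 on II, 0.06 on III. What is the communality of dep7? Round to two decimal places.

h² = (-0.82)² + (-0.23)² + 0.06² = 0.6724 + 0.0529 + 0.0036 = 0.7289

0.73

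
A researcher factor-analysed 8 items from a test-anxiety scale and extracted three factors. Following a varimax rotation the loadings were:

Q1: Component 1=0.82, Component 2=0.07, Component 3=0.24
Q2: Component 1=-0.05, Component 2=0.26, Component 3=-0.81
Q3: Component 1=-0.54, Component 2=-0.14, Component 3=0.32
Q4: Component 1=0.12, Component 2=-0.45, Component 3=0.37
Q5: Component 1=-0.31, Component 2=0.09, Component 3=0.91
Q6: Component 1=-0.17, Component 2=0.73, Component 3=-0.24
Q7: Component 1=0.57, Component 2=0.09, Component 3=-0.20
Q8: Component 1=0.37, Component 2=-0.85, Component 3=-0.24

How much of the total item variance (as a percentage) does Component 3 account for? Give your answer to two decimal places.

24.20%

SS loadings for Component 3 = 0.24² + (-0.81)² + 0.32² + 0.37² + 0.91² + (-0.24)² + (-0.20)² + (-0.24)² = 1.9363
With 8 standardized items, total variance = 8. Proportion = 1.9363/8 = 0.2420 → 24.20%.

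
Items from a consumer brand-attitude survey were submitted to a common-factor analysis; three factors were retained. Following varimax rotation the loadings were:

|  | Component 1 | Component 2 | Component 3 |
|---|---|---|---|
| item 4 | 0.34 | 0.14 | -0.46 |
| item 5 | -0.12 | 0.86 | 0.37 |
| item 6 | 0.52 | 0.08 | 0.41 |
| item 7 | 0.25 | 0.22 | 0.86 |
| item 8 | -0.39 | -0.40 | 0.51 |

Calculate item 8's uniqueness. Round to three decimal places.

h² = (-0.39)² + (-0.40)² + 0.51² = 0.1521 + 0.1600 + 0.2601 = 0.5722
Uniqueness u² = 1 − h² = 1 − 0.5722 = 0.4278

0.428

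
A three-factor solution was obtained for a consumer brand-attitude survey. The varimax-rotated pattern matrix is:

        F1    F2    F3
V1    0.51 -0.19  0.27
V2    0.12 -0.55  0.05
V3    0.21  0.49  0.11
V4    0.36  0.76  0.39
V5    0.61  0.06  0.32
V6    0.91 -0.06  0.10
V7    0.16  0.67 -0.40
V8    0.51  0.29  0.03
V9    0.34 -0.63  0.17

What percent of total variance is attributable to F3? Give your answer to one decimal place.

SS loadings for F3 = 0.27² + 0.05² + 0.11² + 0.39² + 0.32² + 0.10² + (-0.40)² + 0.03² + 0.17² = 0.5418
With 9 standardized items, total variance = 9. Proportion = 0.5418/9 = 0.0602 → 6.02%.

6.0%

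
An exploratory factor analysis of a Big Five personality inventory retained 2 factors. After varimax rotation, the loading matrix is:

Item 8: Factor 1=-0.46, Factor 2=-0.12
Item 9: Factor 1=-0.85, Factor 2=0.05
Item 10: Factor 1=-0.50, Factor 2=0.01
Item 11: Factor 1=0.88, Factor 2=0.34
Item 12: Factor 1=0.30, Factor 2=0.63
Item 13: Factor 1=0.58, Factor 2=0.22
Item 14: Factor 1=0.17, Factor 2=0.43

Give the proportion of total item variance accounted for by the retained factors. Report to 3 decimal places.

0.454

SS loadings by factor: 2.4138, 0.7628; total = 3.1766.
Total variance with 7 standardized items is 7, so the solution explains 3.1766/7 = 0.4538.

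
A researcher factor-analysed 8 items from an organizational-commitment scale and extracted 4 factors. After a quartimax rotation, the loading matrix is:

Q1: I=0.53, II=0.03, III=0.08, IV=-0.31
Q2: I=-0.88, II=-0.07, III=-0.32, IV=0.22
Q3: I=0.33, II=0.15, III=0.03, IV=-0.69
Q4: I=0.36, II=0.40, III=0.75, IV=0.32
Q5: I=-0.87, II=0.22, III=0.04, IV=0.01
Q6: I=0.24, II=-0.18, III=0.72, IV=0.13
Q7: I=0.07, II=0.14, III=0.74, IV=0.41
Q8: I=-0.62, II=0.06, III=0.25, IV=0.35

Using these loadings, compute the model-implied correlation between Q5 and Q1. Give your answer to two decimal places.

-0.45

r̂ = Σ λ_i·λ_j across factors = (-0.87)(0.53) + (0.22)(0.03) + (0.04)(0.08) + (0.01)(-0.31)
  = -0.4611 +0.0066 +0.0032 -0.0031 = -0.4544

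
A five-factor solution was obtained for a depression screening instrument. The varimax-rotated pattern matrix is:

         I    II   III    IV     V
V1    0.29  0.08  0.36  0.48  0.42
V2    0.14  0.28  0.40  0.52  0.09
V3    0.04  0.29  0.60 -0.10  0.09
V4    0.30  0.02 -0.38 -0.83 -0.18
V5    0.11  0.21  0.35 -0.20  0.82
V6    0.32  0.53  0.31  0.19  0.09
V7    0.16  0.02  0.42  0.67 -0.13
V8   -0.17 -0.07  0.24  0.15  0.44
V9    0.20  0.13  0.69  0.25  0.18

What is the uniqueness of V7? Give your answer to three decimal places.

0.332

h² = 0.16² + 0.02² + 0.42² + 0.67² + (-0.13)² = 0.0256 + 0.0004 + 0.1764 + 0.4489 + 0.0169 = 0.6682
Uniqueness u² = 1 − h² = 1 − 0.6682 = 0.3318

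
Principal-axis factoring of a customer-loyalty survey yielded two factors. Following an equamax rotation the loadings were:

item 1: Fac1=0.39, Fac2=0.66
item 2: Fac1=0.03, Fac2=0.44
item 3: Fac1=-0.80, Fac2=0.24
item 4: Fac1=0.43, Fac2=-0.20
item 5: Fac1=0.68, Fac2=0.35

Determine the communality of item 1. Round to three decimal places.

h² = 0.39² + 0.66² = 0.1521 + 0.4356 = 0.5877

0.588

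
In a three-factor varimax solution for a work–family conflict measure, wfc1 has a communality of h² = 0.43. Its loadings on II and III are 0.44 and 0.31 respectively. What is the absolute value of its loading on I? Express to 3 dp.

Under orthogonal rotation h² = Σλ², so λ_I² = h² − (0.2897) = 0.43 − 0.2897 = 0.1403.
|λ| = √0.1403 = 0.3746.

0.375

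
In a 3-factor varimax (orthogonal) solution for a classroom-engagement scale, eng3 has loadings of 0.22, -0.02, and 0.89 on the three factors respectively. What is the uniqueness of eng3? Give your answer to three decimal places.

0.159

h² = 0.22² + (-0.02)² + 0.89² = 0.0484 + 0.0004 + 0.7921 = 0.8409
Uniqueness u² = 1 − h² = 1 − 0.8409 = 0.1591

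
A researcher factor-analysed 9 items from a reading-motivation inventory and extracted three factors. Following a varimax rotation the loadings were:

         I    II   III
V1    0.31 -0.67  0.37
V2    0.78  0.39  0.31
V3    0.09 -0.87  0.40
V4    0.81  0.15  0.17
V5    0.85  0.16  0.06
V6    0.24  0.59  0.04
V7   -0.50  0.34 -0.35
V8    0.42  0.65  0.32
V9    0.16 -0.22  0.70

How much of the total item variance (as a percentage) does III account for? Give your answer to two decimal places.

SS loadings for III = 0.37² + 0.31² + 0.40² + 0.17² + 0.06² + 0.04² + (-0.35)² + 0.32² + 0.70² = 1.1420
With 9 standardized items, total variance = 9. Proportion = 1.1420/9 = 0.1269 → 12.69%.

12.69%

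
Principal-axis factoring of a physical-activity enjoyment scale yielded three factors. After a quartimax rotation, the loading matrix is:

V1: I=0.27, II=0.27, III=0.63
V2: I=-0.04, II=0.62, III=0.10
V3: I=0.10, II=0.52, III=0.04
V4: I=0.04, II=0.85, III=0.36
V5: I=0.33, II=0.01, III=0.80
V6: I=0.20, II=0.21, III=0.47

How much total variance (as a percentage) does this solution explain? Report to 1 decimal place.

Communalities: 0.5427, 0.3960, 0.2820, 0.8537, 0.7490, 0.3050; Σh² = 3.1284.
Total variance with 6 standardized items is 6, so the solution explains 3.1284/6 = 0.5214 = 52.14%.

52.1%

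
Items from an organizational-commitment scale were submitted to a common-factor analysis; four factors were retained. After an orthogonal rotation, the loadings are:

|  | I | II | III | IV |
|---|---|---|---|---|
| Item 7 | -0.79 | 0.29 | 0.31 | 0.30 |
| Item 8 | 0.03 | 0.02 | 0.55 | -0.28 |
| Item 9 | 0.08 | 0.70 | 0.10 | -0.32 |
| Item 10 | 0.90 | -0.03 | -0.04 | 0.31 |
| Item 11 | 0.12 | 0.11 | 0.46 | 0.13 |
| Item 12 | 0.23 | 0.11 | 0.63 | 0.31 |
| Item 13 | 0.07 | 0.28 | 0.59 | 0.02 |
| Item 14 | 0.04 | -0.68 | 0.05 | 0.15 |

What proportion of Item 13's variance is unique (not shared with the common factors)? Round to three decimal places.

0.568

h² = 0.07² + 0.28² + 0.59² + 0.02² = 0.0049 + 0.0784 + 0.3481 + 0.0004 = 0.4318
Uniqueness u² = 1 − h² = 1 − 0.4318 = 0.5682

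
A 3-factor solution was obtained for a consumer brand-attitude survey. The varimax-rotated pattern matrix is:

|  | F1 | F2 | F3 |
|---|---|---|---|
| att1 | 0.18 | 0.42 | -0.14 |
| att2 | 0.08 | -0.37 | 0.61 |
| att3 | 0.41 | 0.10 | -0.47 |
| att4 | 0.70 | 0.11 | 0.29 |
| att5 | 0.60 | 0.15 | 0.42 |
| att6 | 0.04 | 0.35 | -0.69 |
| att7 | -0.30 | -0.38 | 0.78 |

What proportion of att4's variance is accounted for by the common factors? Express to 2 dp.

0.59

h² = 0.70² + 0.11² + 0.29² = 0.4900 + 0.0121 + 0.0841 = 0.5862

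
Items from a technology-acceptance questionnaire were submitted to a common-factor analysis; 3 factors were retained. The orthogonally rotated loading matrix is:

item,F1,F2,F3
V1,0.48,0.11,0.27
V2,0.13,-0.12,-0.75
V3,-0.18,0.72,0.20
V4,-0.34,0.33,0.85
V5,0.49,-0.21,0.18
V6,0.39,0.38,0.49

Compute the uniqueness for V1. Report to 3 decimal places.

0.685

h² = 0.48² + 0.11² + 0.27² = 0.2304 + 0.0121 + 0.0729 = 0.3154
Uniqueness u² = 1 − h² = 1 − 0.3154 = 0.6846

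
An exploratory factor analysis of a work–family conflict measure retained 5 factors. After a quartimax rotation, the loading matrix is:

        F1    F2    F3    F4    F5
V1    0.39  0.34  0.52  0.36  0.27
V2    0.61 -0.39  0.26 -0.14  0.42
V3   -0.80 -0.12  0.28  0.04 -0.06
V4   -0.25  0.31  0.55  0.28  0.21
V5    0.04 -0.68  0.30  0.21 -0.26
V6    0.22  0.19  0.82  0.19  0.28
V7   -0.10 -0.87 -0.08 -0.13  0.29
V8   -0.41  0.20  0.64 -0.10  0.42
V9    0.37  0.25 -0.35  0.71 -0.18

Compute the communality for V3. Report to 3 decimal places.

0.738

h² = (-0.80)² + (-0.12)² + 0.28² + 0.04² + (-0.06)² = 0.6400 + 0.0144 + 0.0784 + 0.0016 + 0.0036 = 0.7380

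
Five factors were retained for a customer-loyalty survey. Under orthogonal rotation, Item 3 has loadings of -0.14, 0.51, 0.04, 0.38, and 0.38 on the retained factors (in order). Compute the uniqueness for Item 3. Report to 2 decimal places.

0.43

h² = (-0.14)² + 0.51² + 0.04² + 0.38² + 0.38² = 0.0196 + 0.2601 + 0.0016 + 0.1444 + 0.1444 = 0.5701
Uniqueness u² = 1 − h² = 1 − 0.5701 = 0.4299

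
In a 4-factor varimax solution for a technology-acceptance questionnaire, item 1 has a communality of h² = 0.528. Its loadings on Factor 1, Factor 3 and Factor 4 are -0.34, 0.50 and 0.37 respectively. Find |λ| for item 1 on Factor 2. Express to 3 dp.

Under orthogonal rotation h² = Σλ², so λ_Factor 2² = h² − (0.5025) = 0.528 − 0.5025 = 0.0255.
|λ| = √0.0255 = 0.1597.

0.160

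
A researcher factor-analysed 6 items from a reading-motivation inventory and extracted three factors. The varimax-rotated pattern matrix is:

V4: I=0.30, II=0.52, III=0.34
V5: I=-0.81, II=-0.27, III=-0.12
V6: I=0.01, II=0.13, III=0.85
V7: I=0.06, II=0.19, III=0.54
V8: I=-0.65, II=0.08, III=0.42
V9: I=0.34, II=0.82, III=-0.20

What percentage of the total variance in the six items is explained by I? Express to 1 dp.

SS loadings for I = 0.30² + (-0.81)² + 0.01² + 0.06² + (-0.65)² + 0.34² = 1.2879
With 6 standardized items, total variance = 6. Proportion = 1.2879/6 = 0.2147 → 21.47%.

21.5%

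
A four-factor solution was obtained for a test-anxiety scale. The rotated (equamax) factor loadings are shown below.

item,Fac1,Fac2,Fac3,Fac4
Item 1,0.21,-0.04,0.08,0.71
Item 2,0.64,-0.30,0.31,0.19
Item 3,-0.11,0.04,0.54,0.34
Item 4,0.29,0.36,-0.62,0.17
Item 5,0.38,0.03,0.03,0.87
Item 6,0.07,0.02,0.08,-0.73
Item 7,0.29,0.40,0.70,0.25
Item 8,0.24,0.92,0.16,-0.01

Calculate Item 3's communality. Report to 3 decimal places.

0.421

h² = (-0.11)² + 0.04² + 0.54² + 0.34² = 0.0121 + 0.0016 + 0.2916 + 0.1156 = 0.4209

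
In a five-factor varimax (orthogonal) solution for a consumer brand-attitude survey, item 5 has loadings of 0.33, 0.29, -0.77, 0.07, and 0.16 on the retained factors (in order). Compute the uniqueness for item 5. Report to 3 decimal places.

0.184

h² = 0.33² + 0.29² + (-0.77)² + 0.07² + 0.16² = 0.1089 + 0.0841 + 0.5929 + 0.0049 + 0.0256 = 0.8164
Uniqueness u² = 1 − h² = 1 − 0.8164 = 0.1836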